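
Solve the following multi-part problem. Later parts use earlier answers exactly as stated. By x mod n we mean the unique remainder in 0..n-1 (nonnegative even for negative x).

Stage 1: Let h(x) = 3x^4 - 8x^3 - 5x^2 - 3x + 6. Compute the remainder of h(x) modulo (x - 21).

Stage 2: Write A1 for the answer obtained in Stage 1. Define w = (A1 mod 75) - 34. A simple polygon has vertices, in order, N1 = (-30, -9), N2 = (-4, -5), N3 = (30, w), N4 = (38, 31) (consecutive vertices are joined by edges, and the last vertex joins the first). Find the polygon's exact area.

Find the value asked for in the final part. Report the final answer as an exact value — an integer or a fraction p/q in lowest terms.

1227

Stage 1: remainder = value at the root: 3*(21)^4 - 8*(21)^3 - 5*(21)^2 - 3*(21)^1 + 6 = (583443) + (-74088) + (-2205) + (-63) + (6) = 507093; answer 507093
Stage 2: A1 = 507093; w = -16; cross terms: (-30*-5 - -4*-9)=114, (-4*-16 - 30*-5)=214, (30*31 - 38*-16)=1538, (38*-9 - -30*31)=588; twice the area = |2454| = 2454; area = 1227; answer 1227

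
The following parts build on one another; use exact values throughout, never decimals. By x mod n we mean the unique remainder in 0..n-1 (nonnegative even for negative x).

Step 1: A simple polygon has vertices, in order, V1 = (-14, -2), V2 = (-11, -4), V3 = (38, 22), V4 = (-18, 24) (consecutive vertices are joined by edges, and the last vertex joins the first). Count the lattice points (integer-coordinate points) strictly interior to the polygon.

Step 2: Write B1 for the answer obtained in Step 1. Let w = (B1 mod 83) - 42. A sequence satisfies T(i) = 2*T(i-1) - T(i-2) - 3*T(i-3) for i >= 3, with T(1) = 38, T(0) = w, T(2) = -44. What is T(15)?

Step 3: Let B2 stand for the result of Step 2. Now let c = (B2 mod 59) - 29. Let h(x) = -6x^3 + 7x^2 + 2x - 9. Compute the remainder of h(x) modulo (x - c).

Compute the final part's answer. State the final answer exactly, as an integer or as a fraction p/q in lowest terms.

Step 1: cross terms: (-14*-4 - -11*-2)=34, (-11*22 - 38*-4)=-90, (38*24 - -18*22)=1308, (-18*-2 - -14*24)=372; twice the area = |1624| = 1624; area = 812; boundary points = 1 + 1 + 2 + 2 = 6; strictly interior points = area - boundary/2 + 1 = 810; answer 810
Step 2: B1 = 810; w = 21; T(3) = 2*(-44) - 1*(38) - 3*(21) = -189; iterating: T(3)=-189, T(4)=-448, T(5)=-575, T(6)=-135, T(7)=1649, T(8)=5158, T(9)=9072, T(10)=8039, T(11)=-8468, T(12)=-52191, T(13)=-120031, T(14)=-162467, T(15)=-48330; answer -48330
Step 3: B2 = -48330; c = 21; remainder = value at the root: -6*(21)^3 + 7*(21)^2 + 2*(21)^1 - 9 = (-55566) + (3087) + (42) + (-9) = -52446; answer -52446

-52446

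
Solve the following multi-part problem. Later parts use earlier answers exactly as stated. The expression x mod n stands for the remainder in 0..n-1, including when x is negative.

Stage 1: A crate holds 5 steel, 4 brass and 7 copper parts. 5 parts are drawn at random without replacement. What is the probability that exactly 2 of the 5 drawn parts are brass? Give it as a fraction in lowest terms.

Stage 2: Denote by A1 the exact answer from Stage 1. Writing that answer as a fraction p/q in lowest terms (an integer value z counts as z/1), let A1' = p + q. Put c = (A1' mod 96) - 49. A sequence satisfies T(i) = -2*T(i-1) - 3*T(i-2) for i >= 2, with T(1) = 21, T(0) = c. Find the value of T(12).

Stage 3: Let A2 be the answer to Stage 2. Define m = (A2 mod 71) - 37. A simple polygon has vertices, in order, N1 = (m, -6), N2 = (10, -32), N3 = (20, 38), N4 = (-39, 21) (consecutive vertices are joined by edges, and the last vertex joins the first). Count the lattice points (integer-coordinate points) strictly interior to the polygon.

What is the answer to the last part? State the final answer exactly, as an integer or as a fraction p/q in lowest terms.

Stage 1: total draws C(16,5) = 4368; favorable C(4,2)*C(12,3) = 1320; P = 55/182; answer 55/182
Stage 2: A1 = 55/182; threaded value p + q = 237; c = -4; T(2) = -2*(21) - 3*(-4) = -30; iterating: T(2)=-30, T(3)=-3, T(4)=96, T(5)=-183, T(6)=78, T(7)=393, T(8)=-1020, T(9)=861, T(10)=1338, T(11)=-5259, T(12)=6504; answer 6504
Stage 3: A2 = 6504; m = 6; cross terms: (6*-32 - 10*-6)=-132, (10*38 - 20*-32)=1020, (20*21 - -39*38)=1902, (-39*-6 - 6*21)=108; twice the area = |2898| = 2898; area = 1449; boundary points = 2 + 10 + 1 + 9 = 22; strictly interior points = area - boundary/2 + 1 = 1439; answer 1439

1439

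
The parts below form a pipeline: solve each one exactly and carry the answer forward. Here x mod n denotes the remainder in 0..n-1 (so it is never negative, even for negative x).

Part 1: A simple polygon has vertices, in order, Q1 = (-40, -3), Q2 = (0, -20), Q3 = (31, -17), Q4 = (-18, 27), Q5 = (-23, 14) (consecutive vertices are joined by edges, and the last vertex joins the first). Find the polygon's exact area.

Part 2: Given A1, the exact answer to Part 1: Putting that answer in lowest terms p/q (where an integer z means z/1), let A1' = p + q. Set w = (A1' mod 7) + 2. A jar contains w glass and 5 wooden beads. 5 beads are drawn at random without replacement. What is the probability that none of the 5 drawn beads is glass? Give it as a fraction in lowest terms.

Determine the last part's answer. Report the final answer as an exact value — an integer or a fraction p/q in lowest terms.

1/462

Part 1: cross terms: (-40*-20 - 0*-3)=800, (0*-17 - 31*-20)=620, (31*27 - -18*-17)=531, (-18*14 - -23*27)=369, (-23*-3 - -40*14)=629; twice the area = |2949| = 2949; area = 2949/2; answer 2949/2
Part 2: A1 = 2949/2; threaded value p + q = 2951; w = 6; total draws C(11,5) = 462; favorable C(5,5) = 1; P = 1/462; answer 1/462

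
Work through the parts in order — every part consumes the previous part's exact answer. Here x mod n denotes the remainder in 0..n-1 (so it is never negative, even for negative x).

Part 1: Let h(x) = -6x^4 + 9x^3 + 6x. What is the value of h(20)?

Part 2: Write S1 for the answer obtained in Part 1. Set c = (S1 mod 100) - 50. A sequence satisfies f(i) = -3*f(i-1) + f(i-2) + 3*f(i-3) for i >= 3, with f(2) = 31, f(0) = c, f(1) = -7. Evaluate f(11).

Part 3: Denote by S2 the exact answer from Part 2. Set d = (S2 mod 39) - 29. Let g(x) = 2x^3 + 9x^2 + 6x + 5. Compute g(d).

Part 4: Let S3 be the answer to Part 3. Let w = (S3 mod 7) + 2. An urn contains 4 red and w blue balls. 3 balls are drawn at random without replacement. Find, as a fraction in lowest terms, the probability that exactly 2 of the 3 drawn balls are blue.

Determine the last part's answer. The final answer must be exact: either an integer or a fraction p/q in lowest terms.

Part 1: -6*(20)^4 + 9*(20)^3 + 6*(20)^1 = (-960000) + (72000) + (120) = -887880; answer -887880
Part 2: S1 = -887880; c = -30; f(3) = -3*(31) + 1*(-7) + 3*(-30) = -190; iterating: f(3)=-190, f(4)=580, f(5)=-1837, f(6)=5521, f(7)=-16660, f(8)=49990, f(9)=-150067, f(10)=450211, f(11)=-1350730; answer -1350730
Part 3: S2 = -1350730; d = 6; 2*(6)^3 + 9*(6)^2 + 6*(6)^1 + 5 = (432) + (324) + (36) + (5) = 797; answer 797
Part 4: S3 = 797; w = 8; total draws C(12,3) = 220; favorable C(8,2)*C(4,1) = 112; P = 28/55; answer 28/55

28/55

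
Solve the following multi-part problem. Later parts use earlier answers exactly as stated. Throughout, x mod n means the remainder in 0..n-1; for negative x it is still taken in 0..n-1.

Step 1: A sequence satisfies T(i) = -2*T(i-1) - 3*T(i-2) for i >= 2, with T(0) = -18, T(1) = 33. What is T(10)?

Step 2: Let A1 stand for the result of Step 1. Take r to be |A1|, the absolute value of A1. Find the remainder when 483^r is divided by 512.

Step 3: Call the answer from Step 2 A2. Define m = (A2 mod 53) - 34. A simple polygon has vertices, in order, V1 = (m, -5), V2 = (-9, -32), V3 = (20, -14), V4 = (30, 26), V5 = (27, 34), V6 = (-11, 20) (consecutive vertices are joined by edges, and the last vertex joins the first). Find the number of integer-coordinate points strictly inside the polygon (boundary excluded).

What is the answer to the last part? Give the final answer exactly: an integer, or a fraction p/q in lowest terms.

Step 1: T(2) = -2*(33) - 3*(-18) = -12; iterating: T(2)=-12, T(3)=-75, T(4)=186, T(5)=-147, T(6)=-264, T(7)=969, T(8)=-1146, T(9)=-615, T(10)=4668; answer 4668
Step 2: A1 = 4668; r = 4668; squarings mod 512: 483^1=483, 483^2=329, 483^4=209, 483^8=161, 483^16=321, 483^32=129, 483^64=257, 483^128=1, 483^256=1, 483^512=1, 483^1024=1, 483^2048=1, 483^4096=1; 483^4668 = 483^4 * 483^8 * 483^16 * 483^32 * 483^512 * 483^4096 = 305 (mod 512); answer 305
Step 3: A2 = 305; m = 6; cross terms: (6*-32 - -9*-5)=-237, (-9*-14 - 20*-32)=766, (20*26 - 30*-14)=940, (30*34 - 27*26)=318, (27*20 - -11*34)=914, (-11*-5 - 6*20)=-65; twice the area = |2636| = 2636; area = 1318; boundary points = 3 + 1 + 10 + 1 + 2 + 1 = 18; strictly interior points = area - boundary/2 + 1 = 1310; answer 1310

1310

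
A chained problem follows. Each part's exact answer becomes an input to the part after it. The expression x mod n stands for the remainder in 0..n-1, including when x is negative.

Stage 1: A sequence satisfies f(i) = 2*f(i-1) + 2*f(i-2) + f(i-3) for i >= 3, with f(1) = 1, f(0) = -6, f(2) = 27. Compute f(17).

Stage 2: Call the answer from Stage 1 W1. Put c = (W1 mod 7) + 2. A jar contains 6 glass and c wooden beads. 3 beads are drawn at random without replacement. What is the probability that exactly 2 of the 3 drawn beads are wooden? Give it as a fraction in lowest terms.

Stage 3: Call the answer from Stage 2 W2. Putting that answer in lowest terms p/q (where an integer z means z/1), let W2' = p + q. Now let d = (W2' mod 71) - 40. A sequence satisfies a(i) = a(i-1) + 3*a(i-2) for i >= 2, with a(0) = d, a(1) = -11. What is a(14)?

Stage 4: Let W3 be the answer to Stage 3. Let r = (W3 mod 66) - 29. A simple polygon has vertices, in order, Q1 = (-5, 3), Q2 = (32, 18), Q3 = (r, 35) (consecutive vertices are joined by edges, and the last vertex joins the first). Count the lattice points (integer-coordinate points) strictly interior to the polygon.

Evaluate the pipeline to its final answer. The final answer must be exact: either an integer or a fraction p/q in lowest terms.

740

Stage 1: f(3) = 2*(27) + 2*(1) + 1*(-6) = 50; iterating: f(3)=50, f(4)=155, f(5)=437, f(6)=1234, f(7)=3497, f(8)=9899, f(9)=28026, f(10)=79347, f(11)=224645, f(12)=636010, f(13)=1800657, f(14)=5097979, f(15)=14433282, f(16)=40863179, f(17)=115690901; answer 115690901
Stage 2: W1 = 115690901; c = 6; total draws C(12,3) = 220; favorable C(6,2)*C(6,1) = 90; P = 9/22; answer 9/22
Stage 3: W2 = 9/22; threaded value p + q = 31; d = -9; a(2) = 1*(-11) + 3*(-9) = -38; iterating: a(2)=-38, a(3)=-71, a(4)=-185, a(5)=-398, a(6)=-953, a(7)=-2147, a(8)=-5006, a(9)=-11447, a(10)=-26465, a(11)=-60806, a(12)=-140201, a(13)=-322619, a(14)=-743222; answer -743222
Stage 4: W3 = -743222; r = -25; cross terms: (-5*18 - 32*3)=-186, (32*35 - -25*18)=1570, (-25*3 - -5*35)=100; twice the area = |1484| = 1484; area = 742; boundary points = 1 + 1 + 4 = 6; strictly interior points = area - boundary/2 + 1 = 740; answer 740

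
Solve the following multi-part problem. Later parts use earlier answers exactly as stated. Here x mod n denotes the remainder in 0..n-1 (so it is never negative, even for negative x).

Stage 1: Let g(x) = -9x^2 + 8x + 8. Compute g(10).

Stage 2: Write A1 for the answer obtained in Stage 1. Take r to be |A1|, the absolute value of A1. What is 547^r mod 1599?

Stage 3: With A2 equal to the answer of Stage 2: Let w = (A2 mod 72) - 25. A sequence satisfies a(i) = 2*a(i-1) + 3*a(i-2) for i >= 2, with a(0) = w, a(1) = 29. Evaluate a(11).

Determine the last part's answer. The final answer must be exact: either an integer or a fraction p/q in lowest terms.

1948613

Stage 1: -9*(10)^2 + 8*(10)^1 + 8 = (-900) + (80) + (8) = -812; answer -812
Stage 2: A1 = -812; r = 812; squarings mod 1599: 547^1=547, 547^2=196, 547^4=40, 547^8=1, 547^16=1, 547^32=1, 547^64=1, 547^128=1, 547^256=1, 547^512=1; 547^812 = 547^4 * 547^8 * 547^32 * 547^256 * 547^512 = 40 (mod 1599); answer 40
Stage 3: A2 = 40; w = 15; a(2) = 2*(29) + 3*(15) = 103; iterating: a(2)=103, a(3)=293, a(4)=895, a(5)=2669, a(6)=8023, a(7)=24053, a(8)=72175, a(9)=216509, a(10)=649543, a(11)=1948613; answer 1948613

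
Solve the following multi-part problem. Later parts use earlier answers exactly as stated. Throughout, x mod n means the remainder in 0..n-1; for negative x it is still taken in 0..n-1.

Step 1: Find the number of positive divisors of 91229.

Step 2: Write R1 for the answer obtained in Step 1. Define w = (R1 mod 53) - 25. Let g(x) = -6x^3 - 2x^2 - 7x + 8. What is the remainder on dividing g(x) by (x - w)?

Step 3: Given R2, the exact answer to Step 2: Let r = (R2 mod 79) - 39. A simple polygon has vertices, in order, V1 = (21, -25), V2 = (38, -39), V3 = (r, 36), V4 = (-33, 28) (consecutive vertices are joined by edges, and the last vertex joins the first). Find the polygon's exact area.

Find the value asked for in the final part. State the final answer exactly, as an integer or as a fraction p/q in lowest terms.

2333

Step 1: 91229 is prime, so its only divisors are 1 and 91229; count = 2; answer 2
Step 2: R1 = 2; w = -23; remainder = value at the root: -6*(-23)^3 - 2*(-23)^2 - 7*(-23)^1 + 8 = (73002) + (-1058) + (161) + (8) = 72113; answer 72113
Step 3: R2 = 72113; r = 26; cross terms: (21*-39 - 38*-25)=131, (38*36 - 26*-39)=2382, (26*28 - -33*36)=1916, (-33*-25 - 21*28)=237; twice the area = |4666| = 4666; area = 2333; answer 2333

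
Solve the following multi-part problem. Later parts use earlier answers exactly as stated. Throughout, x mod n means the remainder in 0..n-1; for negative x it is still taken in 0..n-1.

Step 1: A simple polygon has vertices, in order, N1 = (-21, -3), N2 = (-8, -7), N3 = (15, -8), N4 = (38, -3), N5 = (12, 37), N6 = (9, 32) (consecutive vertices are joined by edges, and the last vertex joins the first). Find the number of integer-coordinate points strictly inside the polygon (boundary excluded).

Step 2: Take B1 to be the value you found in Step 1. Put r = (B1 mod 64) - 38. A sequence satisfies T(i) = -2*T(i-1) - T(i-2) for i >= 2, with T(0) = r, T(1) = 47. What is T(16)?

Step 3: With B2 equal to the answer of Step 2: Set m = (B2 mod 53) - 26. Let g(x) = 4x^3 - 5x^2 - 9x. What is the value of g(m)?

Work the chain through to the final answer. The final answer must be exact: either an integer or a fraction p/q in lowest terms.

330

Step 1: cross terms: (-21*-7 - -8*-3)=123, (-8*-8 - 15*-7)=169, (15*-3 - 38*-8)=259, (38*37 - 12*-3)=1442, (12*32 - 9*37)=51, (9*-3 - -21*32)=645; twice the area = |2689| = 2689; area = 2689/2; boundary points = 1 + 1 + 1 + 2 + 1 + 5 = 11; strictly interior points = area - boundary/2 + 1 = 1340; answer 1340
Step 2: B1 = 1340; r = 22; T(2) = -2*(47) - 1*(22) = -116; iterating: T(2)=-116, T(3)=185, T(4)=-254, T(5)=323, T(6)=-392, T(7)=461, T(8)=-530, T(9)=599, T(10)=-668, T(11)=737, T(12)=-806, T(13)=875, T(14)=-944, T(15)=1013, T(16)=-1082; answer -1082
Step 3: B2 = -1082; m = 5; 4*(5)^3 - 5*(5)^2 - 9*(5)^1 = (500) + (-125) + (-45) = 330; answer 330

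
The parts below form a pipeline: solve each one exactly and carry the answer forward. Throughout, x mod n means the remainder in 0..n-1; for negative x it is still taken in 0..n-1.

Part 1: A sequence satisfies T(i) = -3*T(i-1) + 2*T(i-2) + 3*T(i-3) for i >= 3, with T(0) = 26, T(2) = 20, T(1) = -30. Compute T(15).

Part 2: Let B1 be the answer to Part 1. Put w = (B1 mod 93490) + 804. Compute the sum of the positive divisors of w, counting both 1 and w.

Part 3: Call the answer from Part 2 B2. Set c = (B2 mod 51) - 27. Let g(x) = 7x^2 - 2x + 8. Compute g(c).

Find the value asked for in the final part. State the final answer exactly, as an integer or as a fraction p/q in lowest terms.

65

Part 1: T(3) = -3*(20) + 2*(-30) + 3*(26) = -42; iterating: T(3)=-42, T(4)=76, T(5)=-252, T(6)=782, T(7)=-2622, T(8)=8674, T(9)=-28920, T(10)=96242, T(11)=-320544, T(12)=1067356, T(13)=-3554430, T(14)=11836370, T(15)=-39415902; answer -39415902
Part 2: B1 = -39415902; w = 37682; 37682 = 2 * 83 * 227; sigma = (1 + 2) * (1 + 83) * (1 + 227) = 3 * 84 * 228 = 57456; answer 57456
Part 3: B2 = 57456; c = 3; 7*(3)^2 - 2*(3)^1 + 8 = (63) + (-6) + (8) = 65; answer 65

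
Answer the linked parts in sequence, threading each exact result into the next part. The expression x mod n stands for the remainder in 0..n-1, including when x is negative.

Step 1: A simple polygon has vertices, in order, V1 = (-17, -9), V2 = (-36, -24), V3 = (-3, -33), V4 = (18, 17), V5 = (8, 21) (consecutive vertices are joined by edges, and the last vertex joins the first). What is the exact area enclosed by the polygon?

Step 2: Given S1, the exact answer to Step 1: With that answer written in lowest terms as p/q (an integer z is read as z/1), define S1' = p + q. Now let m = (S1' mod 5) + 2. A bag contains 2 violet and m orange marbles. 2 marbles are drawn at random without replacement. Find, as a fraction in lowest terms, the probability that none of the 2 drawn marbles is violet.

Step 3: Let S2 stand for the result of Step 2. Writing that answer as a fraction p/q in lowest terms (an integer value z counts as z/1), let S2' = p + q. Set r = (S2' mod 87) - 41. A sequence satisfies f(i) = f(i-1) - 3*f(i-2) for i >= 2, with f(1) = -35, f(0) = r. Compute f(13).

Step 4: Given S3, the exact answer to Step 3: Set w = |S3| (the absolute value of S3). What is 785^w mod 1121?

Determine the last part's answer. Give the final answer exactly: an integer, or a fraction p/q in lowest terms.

807

Step 1: cross terms: (-17*-24 - -36*-9)=84, (-36*-33 - -3*-24)=1116, (-3*17 - 18*-33)=543, (18*21 - 8*17)=242, (8*-9 - -17*21)=285; twice the area = |2270| = 2270; area = 1135; answer 1135
Step 2: S1 = 1135; threaded value p + q = 1136; m = 3; total draws C(5,2) = 10; favorable C(3,2) = 3; P = 3/10; answer 3/10
Step 3: S2 = 3/10; threaded value p + q = 13; r = -28; f(2) = 1*(-35) - 3*(-28) = 49; iterating: f(2)=49, f(3)=154, f(4)=7, f(5)=-455, f(6)=-476, f(7)=889, f(8)=2317, f(9)=-350, f(10)=-7301, f(11)=-6251, f(12)=15652, f(13)=34405; answer 34405
Step 4: S3 = 34405; w = 34405; squarings mod 1121: 785^1=785, 785^2=796, 785^4=251, 785^8=225, 785^16=180, 785^32=1012, 785^64=671, 785^128=720, 785^256=498, 785^512=263, 785^1024=788, 785^2048=1031, 785^4096=253, 785^8192=112, 785^16384=213, 785^32768=529; 785^34405 = 785^1 * 785^4 * 785^32 * 785^64 * 785^512 * 785^1024 * 785^32768 = 807 (mod 1121); answer 807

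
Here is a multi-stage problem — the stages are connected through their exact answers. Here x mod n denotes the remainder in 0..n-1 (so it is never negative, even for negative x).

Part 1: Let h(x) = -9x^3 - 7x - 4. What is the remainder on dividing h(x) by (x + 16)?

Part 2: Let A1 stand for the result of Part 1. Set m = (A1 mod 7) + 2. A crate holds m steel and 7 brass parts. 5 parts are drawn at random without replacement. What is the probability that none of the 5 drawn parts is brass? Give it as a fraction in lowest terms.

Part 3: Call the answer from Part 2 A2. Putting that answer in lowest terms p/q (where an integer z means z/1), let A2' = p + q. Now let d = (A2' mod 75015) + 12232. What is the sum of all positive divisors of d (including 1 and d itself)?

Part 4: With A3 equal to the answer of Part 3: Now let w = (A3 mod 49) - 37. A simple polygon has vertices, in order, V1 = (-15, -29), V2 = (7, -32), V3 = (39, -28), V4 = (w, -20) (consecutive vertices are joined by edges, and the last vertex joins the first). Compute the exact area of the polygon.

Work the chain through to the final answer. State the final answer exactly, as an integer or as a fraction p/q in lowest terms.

673/2

Part 1: remainder = value at the root: -9*(-16)^3 - 7*(-16)^1 - 4 = (36864) + (112) + (-4) = 36972; answer 36972
Part 2: A1 = 36972; m = 7; total draws C(14,5) = 2002; favorable C(7,5) = 21; P = 3/286; answer 3/286
Part 3: A2 = 3/286; threaded value p + q = 289; d = 12521; 12521 = 19 * 659; sigma = (1 + 19) * (1 + 659) = 20 * 660 = 13200; answer 13200
Part 4: A3 = 13200; w = -18; cross terms: (-15*-32 - 7*-29)=683, (7*-28 - 39*-32)=1052, (39*-20 - -18*-28)=-1284, (-18*-29 - -15*-20)=222; twice the area = |673| = 673; area = 673/2; answer 673/2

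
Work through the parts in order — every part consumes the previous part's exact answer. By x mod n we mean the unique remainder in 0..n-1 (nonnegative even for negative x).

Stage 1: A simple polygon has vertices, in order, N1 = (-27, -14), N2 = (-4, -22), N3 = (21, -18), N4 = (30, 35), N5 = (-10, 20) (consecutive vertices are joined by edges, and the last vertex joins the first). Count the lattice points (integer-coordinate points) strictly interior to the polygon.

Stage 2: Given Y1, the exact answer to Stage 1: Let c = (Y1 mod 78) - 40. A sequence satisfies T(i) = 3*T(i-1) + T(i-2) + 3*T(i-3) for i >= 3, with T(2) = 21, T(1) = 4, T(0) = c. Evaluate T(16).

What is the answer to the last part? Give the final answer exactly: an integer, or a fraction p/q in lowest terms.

Stage 1: cross terms: (-27*-22 - -4*-14)=538, (-4*-18 - 21*-22)=534, (21*35 - 30*-18)=1275, (30*20 - -10*35)=950, (-10*-14 - -27*20)=680; twice the area = |3977| = 3977; area = 3977/2; boundary points = 1 + 1 + 1 + 5 + 17 = 25; strictly interior points = area - boundary/2 + 1 = 1977; answer 1977
Stage 2: Y1 = 1977; c = -13; T(3) = 3*(21) + 1*(4) + 3*(-13) = 28; iterating: T(3)=28, T(4)=117, T(5)=442, T(6)=1527, T(7)=5374, T(8)=18975, T(9)=66880, T(10)=235737, T(11)=831016, T(12)=2929425, T(13)=10326502, T(14)=36401979, T(15)=128320714, T(16)=452343627; answer 452343627

452343627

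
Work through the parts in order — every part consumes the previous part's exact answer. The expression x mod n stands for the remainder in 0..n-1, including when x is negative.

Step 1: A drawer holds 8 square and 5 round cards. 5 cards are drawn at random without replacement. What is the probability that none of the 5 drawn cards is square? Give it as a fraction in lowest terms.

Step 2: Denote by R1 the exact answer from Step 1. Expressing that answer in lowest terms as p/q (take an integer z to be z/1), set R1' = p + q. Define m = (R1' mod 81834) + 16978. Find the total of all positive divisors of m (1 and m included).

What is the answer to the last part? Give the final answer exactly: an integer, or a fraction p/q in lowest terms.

27402

Step 1: total draws C(13,5) = 1287; favorable C(5,5) = 1; P = 1/1287; answer 1/1287
Step 2: R1 = 1/1287; threaded value p + q = 1288; m = 18266; 18266 = 2 * 9133; sigma = (1 + 2) * (1 + 9133) = 3 * 9134 = 27402; answer 27402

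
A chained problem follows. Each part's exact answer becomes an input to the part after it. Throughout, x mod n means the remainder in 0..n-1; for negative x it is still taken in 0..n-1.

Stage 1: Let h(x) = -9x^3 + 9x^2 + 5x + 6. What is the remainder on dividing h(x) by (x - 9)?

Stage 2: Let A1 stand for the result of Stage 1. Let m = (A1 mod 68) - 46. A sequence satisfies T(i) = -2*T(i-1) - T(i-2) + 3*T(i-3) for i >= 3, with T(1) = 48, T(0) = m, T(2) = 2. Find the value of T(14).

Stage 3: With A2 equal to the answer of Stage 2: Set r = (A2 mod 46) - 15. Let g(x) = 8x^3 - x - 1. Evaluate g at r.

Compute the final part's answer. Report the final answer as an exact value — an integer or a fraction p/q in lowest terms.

Stage 1: remainder = value at the root: -9*(9)^3 + 9*(9)^2 + 5*(9)^1 + 6 = (-6561) + (729) + (45) + (6) = -5781; answer -5781
Stage 2: A1 = -5781; m = 21; T(3) = -2*(2) - 1*(48) + 3*(21) = 11; iterating: T(3)=11, T(4)=120, T(5)=-245, T(6)=403, T(7)=-201, T(8)=-736, T(9)=2882, T(10)=-5631, T(11)=6172, T(12)=1933, T(13)=-26931, T(14)=70445; answer 70445
Stage 3: A2 = 70445; r = 4; 8*(4)^3 - 1*(4)^1 - 1 = (512) + (-4) + (-1) = 507; answer 507

507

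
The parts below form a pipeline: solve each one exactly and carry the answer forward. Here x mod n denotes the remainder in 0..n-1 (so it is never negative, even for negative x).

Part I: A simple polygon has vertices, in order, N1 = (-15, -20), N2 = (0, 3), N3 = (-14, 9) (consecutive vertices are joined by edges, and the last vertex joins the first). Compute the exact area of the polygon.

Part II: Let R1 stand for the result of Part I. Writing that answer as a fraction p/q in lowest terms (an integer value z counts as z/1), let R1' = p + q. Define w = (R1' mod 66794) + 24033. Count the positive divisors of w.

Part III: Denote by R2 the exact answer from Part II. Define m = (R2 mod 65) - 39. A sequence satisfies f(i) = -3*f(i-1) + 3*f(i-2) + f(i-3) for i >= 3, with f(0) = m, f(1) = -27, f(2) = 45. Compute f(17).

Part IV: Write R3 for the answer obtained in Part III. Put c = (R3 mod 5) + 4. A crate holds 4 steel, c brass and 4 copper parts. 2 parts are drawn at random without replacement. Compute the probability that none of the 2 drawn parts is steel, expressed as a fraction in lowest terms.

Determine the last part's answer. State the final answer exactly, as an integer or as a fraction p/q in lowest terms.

Part I: cross terms: (-15*3 - 0*-20)=-45, (0*9 - -14*3)=42, (-14*-20 - -15*9)=415; twice the area = |412| = 412; area = 206; answer 206
Part II: R1 = 206; threaded value p + q = 207; w = 24240; 24240 = 2^4 * 3 * 5 * 101; number of divisors = (4+1) * (1+1) * (1+1) * (1+1) = 40; answer 40
Part III: R2 = 40; m = 1; f(3) = -3*(45) + 3*(-27) + 1*(1) = -215; iterating: f(3)=-215, f(4)=753, f(5)=-2859, f(6)=10621, f(7)=-39687, f(8)=148065, f(9)=-552635, f(10)=2062413, f(11)=-7697079, f(12)=28725841, f(13)=-107206347, f(14)=400099485, f(15)=-1493191655, f(16)=5572667073, f(17)=-20797476699; answer -20797476699
Part IV: R3 = -20797476699; c = 5; total draws C(13,2) = 78; favorable C(9,2) = 36; P = 6/13; answer 6/13

6/13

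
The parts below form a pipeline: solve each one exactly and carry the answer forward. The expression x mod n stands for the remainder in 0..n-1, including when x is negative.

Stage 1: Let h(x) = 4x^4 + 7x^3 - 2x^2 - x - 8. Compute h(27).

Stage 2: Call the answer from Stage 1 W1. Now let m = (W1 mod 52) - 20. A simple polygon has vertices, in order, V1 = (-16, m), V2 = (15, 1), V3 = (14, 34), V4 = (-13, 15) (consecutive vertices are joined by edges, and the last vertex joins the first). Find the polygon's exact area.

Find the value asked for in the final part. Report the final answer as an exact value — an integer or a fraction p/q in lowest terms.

966

Stage 1: 4*(27)^4 + 7*(27)^3 - 2*(27)^2 - 1*(27)^1 - 8 = (2125764) + (137781) + (-1458) + (-27) + (-8) = 2262052; answer 2262052
Stage 2: W1 = 2262052; m = -20; cross terms: (-16*1 - 15*-20)=284, (15*34 - 14*1)=496, (14*15 - -13*34)=652, (-13*-20 - -16*15)=500; twice the area = |1932| = 1932; area = 966; answer 966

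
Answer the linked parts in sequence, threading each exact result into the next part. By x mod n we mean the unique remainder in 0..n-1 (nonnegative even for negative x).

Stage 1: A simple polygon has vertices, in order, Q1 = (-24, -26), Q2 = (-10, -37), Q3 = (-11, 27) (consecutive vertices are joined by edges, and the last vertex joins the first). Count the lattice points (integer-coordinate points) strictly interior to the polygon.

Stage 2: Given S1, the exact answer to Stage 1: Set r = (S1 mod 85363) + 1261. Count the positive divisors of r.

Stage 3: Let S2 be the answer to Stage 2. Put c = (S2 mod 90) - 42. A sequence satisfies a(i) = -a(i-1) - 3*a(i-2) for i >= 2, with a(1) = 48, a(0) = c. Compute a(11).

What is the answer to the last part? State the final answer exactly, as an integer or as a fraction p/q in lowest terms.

Stage 1: cross terms: (-24*-37 - -10*-26)=628, (-10*27 - -11*-37)=-677, (-11*-26 - -24*27)=934; twice the area = |885| = 885; area = 885/2; boundary points = 1 + 1 + 1 = 3; strictly interior points = area - boundary/2 + 1 = 442; answer 442
Stage 2: S1 = 442; r = 1703; 1703 = 13 * 131; number of divisors = (1+1) * (1+1) = 4; answer 4
Stage 3: S2 = 4; c = -38; a(2) = -1*(48) - 3*(-38) = 66; iterating: a(2)=66, a(3)=-210, a(4)=12, a(5)=618, a(6)=-654, a(7)=-1200, a(8)=3162, a(9)=438, a(10)=-9924, a(11)=8610; answer 8610

8610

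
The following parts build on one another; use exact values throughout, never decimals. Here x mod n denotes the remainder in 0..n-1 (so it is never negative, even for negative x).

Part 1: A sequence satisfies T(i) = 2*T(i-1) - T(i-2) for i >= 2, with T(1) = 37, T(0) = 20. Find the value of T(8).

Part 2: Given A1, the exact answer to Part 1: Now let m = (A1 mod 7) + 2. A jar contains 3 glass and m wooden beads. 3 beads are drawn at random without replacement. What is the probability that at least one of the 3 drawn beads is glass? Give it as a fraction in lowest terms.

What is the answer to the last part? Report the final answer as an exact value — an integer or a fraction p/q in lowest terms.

31/35

Part 1: T(2) = 2*(37) - 1*(20) = 54; iterating: T(2)=54, T(3)=71, T(4)=88, T(5)=105, T(6)=122, T(7)=139, T(8)=156; answer 156
Part 2: A1 = 156; m = 4; total draws C(7,3) = 35; complement C(4,3) = 4; favorable 35 - 4 = 31; P = 31/35; answer 31/35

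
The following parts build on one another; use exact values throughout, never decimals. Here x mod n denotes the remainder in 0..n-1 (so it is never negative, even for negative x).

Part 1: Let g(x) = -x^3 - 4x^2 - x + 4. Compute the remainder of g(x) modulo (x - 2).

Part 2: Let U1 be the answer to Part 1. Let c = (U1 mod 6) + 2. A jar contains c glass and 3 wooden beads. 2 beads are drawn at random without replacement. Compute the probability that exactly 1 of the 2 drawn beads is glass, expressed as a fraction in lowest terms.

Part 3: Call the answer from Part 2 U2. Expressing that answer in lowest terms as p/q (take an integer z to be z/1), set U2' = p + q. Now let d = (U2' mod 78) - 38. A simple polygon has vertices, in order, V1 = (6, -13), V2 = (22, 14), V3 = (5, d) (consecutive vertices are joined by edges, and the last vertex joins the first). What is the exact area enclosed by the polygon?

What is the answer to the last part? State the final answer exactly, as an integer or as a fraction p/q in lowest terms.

197/2

Part 1: remainder = value at the root: -1*(2)^3 - 4*(2)^2 - 1*(2)^1 + 4 = (-8) + (-16) + (-2) + (4) = -22; answer -22
Part 2: U1 = -22; c = 4; total draws C(7,2) = 21; favorable C(4,1)*C(3,1) = 12; P = 4/7; answer 4/7
Part 3: U2 = 4/7; threaded value p + q = 11; d = -27; cross terms: (6*14 - 22*-13)=370, (22*-27 - 5*14)=-664, (5*-13 - 6*-27)=97; twice the area = |-197| = 197; area = 197/2; answer 197/2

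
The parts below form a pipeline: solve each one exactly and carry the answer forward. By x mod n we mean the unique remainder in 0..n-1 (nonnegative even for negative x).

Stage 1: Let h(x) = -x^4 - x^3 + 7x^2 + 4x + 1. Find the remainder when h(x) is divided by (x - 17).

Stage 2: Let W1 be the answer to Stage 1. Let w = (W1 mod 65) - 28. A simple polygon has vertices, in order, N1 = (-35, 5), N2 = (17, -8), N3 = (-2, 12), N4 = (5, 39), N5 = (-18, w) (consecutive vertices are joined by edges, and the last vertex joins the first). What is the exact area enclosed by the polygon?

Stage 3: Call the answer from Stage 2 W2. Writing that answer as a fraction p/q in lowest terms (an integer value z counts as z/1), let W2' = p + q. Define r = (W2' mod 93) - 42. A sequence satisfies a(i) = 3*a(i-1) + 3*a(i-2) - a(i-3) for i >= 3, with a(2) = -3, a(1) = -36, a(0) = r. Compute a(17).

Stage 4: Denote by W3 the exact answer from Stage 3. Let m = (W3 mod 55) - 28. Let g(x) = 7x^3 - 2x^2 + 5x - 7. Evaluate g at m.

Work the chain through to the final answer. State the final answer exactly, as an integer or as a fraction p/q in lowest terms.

Stage 1: remainder = value at the root: -1*(17)^4 - 1*(17)^3 + 7*(17)^2 + 4*(17)^1 + 1 = (-83521) + (-4913) + (2023) + (68) + (1) = -86342; answer -86342
Stage 2: W1 = -86342; w = 15; cross terms: (-35*-8 - 17*5)=195, (17*12 - -2*-8)=188, (-2*39 - 5*12)=-138, (5*15 - -18*39)=777, (-18*5 - -35*15)=435; twice the area = |1457| = 1457; area = 1457/2; answer 1457/2
Stage 3: W2 = 1457/2; threaded value p + q = 1459; r = 22; a(3) = 3*(-3) + 3*(-36) - 1*(22) = -139; iterating: a(3)=-139, a(4)=-390, a(5)=-1584, a(6)=-5783, a(7)=-21711, a(8)=-80898, a(9)=-302044, a(10)=-1127115, a(11)=-4206579, a(12)=-15699038, a(13)=-58589736, a(14)=-218659743, a(15)=-816049399, a(16)=-3045537690, a(17)=-11366101524; answer -11366101524
Stage 4: W3 = -11366101524; m = 8; 7*(8)^3 - 2*(8)^2 + 5*(8)^1 - 7 = (3584) + (-128) + (40) + (-7) = 3489; answer 3489

3489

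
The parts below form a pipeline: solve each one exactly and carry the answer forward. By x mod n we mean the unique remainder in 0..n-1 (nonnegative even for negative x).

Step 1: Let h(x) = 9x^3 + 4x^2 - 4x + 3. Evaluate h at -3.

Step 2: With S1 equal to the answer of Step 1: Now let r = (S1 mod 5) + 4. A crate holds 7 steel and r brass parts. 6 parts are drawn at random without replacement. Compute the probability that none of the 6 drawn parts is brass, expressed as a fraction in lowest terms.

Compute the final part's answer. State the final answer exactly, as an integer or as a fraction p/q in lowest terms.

Step 1: 9*(-3)^3 + 4*(-3)^2 - 4*(-3)^1 + 3 = (-243) + (36) + (12) + (3) = -192; answer -192
Step 2: S1 = -192; r = 7; total draws C(14,6) = 3003; favorable C(7,6) = 7; P = 1/429; answer 1/429

1/429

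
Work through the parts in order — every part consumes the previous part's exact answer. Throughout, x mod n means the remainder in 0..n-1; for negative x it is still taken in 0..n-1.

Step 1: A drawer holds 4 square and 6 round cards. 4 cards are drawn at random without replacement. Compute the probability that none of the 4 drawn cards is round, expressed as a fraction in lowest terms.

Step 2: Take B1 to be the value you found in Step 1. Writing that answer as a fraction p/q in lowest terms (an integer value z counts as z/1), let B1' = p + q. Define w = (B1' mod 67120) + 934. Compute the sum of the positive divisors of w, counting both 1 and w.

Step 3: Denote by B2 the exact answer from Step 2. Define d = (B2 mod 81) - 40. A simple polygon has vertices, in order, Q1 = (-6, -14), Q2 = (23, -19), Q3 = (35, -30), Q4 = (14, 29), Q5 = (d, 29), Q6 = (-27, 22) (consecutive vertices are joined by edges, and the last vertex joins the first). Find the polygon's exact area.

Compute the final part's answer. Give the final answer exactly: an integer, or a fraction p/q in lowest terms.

Step 1: total draws C(10,4) = 210; favorable C(4,4) = 1; P = 1/210; answer 1/210
Step 2: B1 = 1/210; threaded value p + q = 211; w = 1145; 1145 = 5 * 229; sigma = (1 + 5) * (1 + 229) = 6 * 230 = 1380; answer 1380
Step 3: B2 = 1380; d = -37; cross terms: (-6*-19 - 23*-14)=436, (23*-30 - 35*-19)=-25, (35*29 - 14*-30)=1435, (14*29 - -37*29)=1479, (-37*22 - -27*29)=-31, (-27*-14 - -6*22)=510; twice the area = |3804| = 3804; area = 1902; answer 1902

1902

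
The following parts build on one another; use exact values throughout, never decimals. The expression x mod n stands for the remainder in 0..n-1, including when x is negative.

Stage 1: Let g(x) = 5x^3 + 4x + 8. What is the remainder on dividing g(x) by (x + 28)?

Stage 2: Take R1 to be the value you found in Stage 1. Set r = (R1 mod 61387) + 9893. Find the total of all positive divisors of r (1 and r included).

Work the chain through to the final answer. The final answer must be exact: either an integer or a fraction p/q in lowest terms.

Stage 1: remainder = value at the root: 5*(-28)^3 + 4*(-28)^1 + 8 = (-109760) + (-112) + (8) = -109864; answer -109864
Stage 2: R1 = -109864; r = 22803; 22803 = 3 * 11 * 691; sigma = (1 + 3) * (1 + 11) * (1 + 691) = 4 * 12 * 692 = 33216; answer 33216

33216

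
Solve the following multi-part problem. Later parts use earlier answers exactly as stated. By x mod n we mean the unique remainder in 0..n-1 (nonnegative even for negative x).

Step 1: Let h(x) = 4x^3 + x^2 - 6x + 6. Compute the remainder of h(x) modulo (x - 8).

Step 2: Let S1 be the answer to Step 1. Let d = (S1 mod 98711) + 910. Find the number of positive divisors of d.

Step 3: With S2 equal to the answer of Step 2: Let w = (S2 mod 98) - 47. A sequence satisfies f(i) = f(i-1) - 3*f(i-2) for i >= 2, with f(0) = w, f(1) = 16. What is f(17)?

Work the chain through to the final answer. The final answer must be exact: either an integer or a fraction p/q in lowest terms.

444091

Step 1: remainder = value at the root: 4*(8)^3 + 1*(8)^2 - 6*(8)^1 + 6 = (2048) + (64) + (-48) + (6) = 2070; answer 2070
Step 2: S1 = 2070; d = 2980; 2980 = 2^2 * 5 * 149; number of divisors = (2+1) * (1+1) * (1+1) = 12; answer 12
Step 3: S2 = 12; w = -35; f(2) = 1*(16) - 3*(-35) = 121; iterating: f(2)=121, f(3)=73, f(4)=-290, f(5)=-509, f(6)=361, f(7)=1888, f(8)=805, f(9)=-4859, f(10)=-7274, f(11)=7303, f(12)=29125, f(13)=7216, f(14)=-80159, f(15)=-101807, f(16)=138670, f(17)=444091; answer 444091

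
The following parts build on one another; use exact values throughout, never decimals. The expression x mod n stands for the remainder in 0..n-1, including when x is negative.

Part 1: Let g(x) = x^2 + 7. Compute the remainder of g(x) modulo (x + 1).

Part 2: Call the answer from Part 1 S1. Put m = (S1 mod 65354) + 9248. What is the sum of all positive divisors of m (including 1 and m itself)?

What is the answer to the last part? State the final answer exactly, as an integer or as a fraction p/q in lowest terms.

18900

Part 1: remainder = value at the root: 1*(-1)^2 + 7 = (1) + (7) = 8; answer 8
Part 2: S1 = 8; m = 9256; 9256 = 2^3 * 13 * 89; sigma = (1 + 2 + 4 + 8) * (1 + 13) * (1 + 89) = 15 * 14 * 90 = 18900; answer 18900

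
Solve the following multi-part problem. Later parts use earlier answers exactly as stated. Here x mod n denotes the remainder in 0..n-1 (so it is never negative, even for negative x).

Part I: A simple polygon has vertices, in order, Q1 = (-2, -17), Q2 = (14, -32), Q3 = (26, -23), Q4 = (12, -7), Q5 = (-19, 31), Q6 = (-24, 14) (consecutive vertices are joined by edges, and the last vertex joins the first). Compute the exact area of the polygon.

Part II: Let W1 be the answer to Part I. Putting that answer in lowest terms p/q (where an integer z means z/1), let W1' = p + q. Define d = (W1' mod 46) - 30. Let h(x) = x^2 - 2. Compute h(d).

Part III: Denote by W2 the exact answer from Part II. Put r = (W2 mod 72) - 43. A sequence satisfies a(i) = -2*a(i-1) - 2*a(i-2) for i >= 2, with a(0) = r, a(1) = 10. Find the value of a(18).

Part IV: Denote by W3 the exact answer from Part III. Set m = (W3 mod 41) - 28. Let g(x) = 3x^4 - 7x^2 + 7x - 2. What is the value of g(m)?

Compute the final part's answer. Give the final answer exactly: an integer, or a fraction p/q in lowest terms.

580207

Part I: cross terms: (-2*-32 - 14*-17)=302, (14*-23 - 26*-32)=510, (26*-7 - 12*-23)=94, (12*31 - -19*-7)=239, (-19*14 - -24*31)=478, (-24*-17 - -2*14)=436; twice the area = |2059| = 2059; area = 2059/2; answer 2059/2
Part II: W1 = 2059/2; threaded value p + q = 2061; d = 7; 1*(7)^2 - 2 = (49) + (-2) = 47; answer 47
Part III: W2 = 47; r = 4; a(2) = -2*(10) - 2*(4) = -28; iterating: a(2)=-28, a(3)=36, a(4)=-16, a(5)=-40, a(6)=112, a(7)=-144, a(8)=64, a(9)=160, a(10)=-448, a(11)=576, a(12)=-256, a(13)=-640, a(14)=1792, a(15)=-2304, a(16)=1024, a(17)=2560, a(18)=-7168; answer -7168
Part IV: W3 = -7168; m = -21; 3*(-21)^4 - 7*(-21)^2 + 7*(-21)^1 - 2 = (583443) + (-3087) + (-147) + (-2) = 580207; answer 580207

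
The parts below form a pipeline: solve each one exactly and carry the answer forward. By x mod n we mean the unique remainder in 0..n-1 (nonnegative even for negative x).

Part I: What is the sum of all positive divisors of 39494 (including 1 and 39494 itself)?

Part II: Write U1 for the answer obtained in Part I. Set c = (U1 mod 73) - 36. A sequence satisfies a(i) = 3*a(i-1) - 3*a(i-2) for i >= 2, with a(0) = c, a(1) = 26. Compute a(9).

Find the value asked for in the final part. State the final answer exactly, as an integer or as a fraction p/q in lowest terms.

Part I: 39494 = 2 * 7^2 * 13 * 31; sigma = (1 + 2) * (1 + 7 + 49) * (1 + 13) * (1 + 31) = 3 * 57 * 14 * 32 = 76608; answer 76608
Part II: U1 = 76608; c = -5; a(2) = 3*(26) - 3*(-5) = 93; iterating: a(2)=93, a(3)=201, a(4)=324, a(5)=369, a(6)=135, a(7)=-702, a(8)=-2511, a(9)=-5427; answer -5427

-5427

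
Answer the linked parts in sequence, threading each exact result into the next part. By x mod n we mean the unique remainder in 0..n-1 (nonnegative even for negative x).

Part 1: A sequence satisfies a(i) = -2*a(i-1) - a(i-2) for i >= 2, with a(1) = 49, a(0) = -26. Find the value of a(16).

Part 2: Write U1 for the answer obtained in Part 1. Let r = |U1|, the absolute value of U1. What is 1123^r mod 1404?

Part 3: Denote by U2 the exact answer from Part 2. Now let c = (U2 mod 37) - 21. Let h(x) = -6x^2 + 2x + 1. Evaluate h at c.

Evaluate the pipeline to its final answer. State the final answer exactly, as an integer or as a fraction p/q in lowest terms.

Part 1: a(2) = -2*(49) - 1*(-26) = -72; iterating: a(2)=-72, a(3)=95, a(4)=-118, a(5)=141, a(6)=-164, a(7)=187, a(8)=-210, a(9)=233, a(10)=-256, a(11)=279, a(12)=-302, a(13)=325, a(14)=-348, a(15)=371, a(16)=-394; answer -394
Part 2: U1 = -394; r = 394; squarings mod 1404: 1123^1=1123, 1123^2=337, 1123^4=1249, 1123^8=157, 1123^16=781, 1123^32=625, 1123^64=313, 1123^128=1093, 1123^256=1249; 1123^394 = 1123^2 * 1123^8 * 1123^128 * 1123^256 = 25 (mod 1404); answer 25
Part 3: U2 = 25; c = 4; -6*(4)^2 + 2*(4)^1 + 1 = (-96) + (8) + (1) = -87; answer -87

-87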